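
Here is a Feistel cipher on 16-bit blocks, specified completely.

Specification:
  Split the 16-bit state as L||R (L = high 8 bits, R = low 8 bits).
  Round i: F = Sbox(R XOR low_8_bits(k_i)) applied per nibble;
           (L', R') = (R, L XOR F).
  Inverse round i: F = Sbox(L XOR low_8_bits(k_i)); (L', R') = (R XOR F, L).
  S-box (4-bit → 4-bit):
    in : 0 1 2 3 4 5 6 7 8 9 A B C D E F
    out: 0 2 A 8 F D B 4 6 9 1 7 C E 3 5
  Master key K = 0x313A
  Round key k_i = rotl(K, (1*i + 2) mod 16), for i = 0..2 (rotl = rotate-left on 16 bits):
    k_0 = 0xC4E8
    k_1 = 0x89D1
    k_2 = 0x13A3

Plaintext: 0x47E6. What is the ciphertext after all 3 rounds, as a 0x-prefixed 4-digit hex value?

0x7BA2

s_0 = plaintext = 0x47E6
s_1 = Round(s_0, k_0) = 0xE644
s_2 = Round(s_1, k_1) = 0x447B
s_3 = Round(s_2, k_2) = 0x7BA2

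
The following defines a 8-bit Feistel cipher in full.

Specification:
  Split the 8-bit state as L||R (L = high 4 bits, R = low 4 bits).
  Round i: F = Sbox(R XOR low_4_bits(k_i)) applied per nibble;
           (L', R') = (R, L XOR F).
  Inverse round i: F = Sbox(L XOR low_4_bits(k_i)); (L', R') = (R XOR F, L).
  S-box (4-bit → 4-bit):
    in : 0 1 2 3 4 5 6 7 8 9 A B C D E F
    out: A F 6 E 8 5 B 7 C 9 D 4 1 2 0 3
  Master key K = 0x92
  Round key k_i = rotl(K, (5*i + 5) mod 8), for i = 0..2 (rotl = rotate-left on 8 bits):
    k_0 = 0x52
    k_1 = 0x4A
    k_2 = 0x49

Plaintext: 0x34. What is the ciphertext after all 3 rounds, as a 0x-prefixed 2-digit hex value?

s_0 = plaintext = 0x34
s_1 = Round(s_0, k_0) = 0x48
s_2 = Round(s_1, k_1) = 0x82
s_3 = Round(s_2, k_2) = 0x2C

0x2C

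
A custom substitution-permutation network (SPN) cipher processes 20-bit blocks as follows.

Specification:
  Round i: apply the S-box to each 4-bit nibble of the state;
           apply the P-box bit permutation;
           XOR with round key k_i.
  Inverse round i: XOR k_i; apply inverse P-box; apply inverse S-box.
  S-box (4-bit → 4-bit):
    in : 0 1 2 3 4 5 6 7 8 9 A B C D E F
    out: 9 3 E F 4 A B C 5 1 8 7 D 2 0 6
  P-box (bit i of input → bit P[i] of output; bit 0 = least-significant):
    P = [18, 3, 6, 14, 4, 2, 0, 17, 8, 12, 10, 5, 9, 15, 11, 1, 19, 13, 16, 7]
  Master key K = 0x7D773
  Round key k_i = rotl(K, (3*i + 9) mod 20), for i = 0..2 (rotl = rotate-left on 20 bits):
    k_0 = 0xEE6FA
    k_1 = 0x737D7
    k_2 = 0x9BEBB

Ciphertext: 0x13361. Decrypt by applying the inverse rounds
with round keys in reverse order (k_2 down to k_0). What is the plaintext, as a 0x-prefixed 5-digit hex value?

s_0 = ciphertext = 0x13361
s_1 = InvRound(s_0, k_2) = 0x0289F
s_2 = InvRound(s_1, k_1) = 0x48BAB
s_3 = InvRound(s_2, k_0) = 0x148C7

0x148C7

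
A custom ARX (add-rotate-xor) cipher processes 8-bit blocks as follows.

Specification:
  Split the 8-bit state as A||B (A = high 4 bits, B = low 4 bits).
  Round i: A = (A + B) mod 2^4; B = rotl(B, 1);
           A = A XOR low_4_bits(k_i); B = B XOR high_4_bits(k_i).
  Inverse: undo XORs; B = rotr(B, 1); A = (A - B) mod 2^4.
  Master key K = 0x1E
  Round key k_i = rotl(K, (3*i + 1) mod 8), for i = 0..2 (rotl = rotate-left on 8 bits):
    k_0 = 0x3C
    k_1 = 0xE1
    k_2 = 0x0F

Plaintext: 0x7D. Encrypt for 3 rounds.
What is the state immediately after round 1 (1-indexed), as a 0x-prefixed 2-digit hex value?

s_0 = plaintext = 0x7D
s_1 = Round(s_0, k_0) = 0x88
s_2 = Round(s_1, k_1) = 0x1F
s_3 = Round(s_2, k_2) = 0xFF

0x88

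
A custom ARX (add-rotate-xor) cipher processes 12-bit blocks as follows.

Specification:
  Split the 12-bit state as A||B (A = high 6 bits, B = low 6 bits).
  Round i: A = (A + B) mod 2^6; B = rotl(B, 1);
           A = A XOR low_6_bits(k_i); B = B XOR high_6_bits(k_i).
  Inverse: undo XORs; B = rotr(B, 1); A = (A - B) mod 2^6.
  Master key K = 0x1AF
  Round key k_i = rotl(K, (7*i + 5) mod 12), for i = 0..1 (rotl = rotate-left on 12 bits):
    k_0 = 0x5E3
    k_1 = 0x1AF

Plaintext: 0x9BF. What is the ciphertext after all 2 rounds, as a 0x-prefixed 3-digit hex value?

s_0 = plaintext = 0x9BF
s_1 = Round(s_0, k_0) = 0x1A8
s_2 = Round(s_1, k_1) = 0x057

0x057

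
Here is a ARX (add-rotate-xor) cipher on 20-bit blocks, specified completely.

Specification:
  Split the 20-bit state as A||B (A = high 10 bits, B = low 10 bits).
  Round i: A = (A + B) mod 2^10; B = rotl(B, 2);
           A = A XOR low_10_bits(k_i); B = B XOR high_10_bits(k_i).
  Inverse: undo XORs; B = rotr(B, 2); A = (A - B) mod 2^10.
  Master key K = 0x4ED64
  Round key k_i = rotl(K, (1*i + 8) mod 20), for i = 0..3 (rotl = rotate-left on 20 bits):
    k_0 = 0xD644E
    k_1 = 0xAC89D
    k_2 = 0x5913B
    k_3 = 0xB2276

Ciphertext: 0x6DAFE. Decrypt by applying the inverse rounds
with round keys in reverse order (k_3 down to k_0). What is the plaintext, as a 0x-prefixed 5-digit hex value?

s_0 = ciphertext = 0x6DAFE
s_1 = InvRound(s_0, k_3) = 0x6CE0D
s_2 = InvRound(s_1, k_2) = 0xAB9DA
s_3 = InvRound(s_2, k_1) = 0x564DA
s_4 = InvRound(s_3, k_0) = 0x4DFE0

0x4DFE0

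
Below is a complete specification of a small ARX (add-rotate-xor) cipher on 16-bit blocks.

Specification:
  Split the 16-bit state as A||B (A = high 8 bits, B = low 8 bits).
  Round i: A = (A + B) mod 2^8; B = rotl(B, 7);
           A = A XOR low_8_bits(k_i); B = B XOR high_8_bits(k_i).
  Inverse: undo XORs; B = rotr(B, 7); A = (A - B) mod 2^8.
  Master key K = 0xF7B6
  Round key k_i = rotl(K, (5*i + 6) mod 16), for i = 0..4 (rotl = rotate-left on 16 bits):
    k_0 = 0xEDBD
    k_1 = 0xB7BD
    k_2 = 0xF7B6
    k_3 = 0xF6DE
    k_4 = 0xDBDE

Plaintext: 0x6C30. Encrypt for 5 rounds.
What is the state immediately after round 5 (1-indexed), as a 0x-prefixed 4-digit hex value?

s_0 = plaintext = 0x6C30
s_1 = Round(s_0, k_0) = 0x21F5
s_2 = Round(s_1, k_1) = 0xAB4D
s_3 = Round(s_2, k_2) = 0x4E51
s_4 = Round(s_3, k_3) = 0x415E
s_5 = Round(s_4, k_4) = 0x41F4

0x41F4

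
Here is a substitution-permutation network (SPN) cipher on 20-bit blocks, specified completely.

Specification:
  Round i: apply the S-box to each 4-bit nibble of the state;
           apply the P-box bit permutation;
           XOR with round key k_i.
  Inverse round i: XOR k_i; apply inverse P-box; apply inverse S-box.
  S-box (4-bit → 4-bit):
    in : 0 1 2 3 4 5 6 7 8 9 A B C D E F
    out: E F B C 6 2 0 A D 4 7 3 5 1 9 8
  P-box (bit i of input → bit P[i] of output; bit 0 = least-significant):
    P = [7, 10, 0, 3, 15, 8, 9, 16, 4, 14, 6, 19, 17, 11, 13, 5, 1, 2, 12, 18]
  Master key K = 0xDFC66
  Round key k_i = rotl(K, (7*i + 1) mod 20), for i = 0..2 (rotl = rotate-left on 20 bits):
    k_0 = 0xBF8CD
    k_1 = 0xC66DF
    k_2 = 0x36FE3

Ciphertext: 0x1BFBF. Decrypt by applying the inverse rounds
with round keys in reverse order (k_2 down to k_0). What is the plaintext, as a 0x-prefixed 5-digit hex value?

s_0 = ciphertext = 0x1BFBF
s_1 = InvRound(s_0, k_2) = 0x4DADF
s_2 = InvRound(s_1, k_1) = 0x94FD5
s_3 = InvRound(s_2, k_0) = 0x9CDA7

0x9CDA7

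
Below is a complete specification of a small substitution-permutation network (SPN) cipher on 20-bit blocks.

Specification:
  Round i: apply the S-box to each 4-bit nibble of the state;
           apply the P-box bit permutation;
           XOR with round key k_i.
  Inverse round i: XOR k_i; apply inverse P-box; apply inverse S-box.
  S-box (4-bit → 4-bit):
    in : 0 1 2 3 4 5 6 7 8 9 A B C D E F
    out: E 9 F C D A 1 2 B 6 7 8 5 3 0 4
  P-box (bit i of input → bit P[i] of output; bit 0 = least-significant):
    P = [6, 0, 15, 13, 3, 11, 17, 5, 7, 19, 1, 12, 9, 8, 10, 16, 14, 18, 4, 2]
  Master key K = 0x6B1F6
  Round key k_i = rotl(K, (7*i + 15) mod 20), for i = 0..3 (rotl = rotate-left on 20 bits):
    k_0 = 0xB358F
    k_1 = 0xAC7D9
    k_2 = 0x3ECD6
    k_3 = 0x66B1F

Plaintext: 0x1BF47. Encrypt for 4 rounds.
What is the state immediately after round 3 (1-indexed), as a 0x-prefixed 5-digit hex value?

s_0 = plaintext = 0x1BF47
s_1 = Round(s_0, k_0) = 0x875A0
s_2 = Round(s_1, k_1) = 0x43ED4
s_3 = Round(s_2, k_2) = 0x2008A
s_4 = Round(s_3, k_3) = 0xBB660

0x2008A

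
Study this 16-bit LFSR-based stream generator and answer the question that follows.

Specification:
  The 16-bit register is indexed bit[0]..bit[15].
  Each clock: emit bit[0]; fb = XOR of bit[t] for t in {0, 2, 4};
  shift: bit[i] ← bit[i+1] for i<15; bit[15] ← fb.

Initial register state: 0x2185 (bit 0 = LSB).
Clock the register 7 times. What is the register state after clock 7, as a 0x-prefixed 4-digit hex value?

reg_0 = 0x2185
clock 1: out=1, reg = 0x10C2
clock 2: out=0, reg = 0x0861
clock 3: out=1, reg = 0x8430
clock 4: out=0, reg = 0xC218
clock 5: out=0, reg = 0xE10C
clock 6: out=0, reg = 0xF086
clock 7: out=0, reg = 0xF843

0xF843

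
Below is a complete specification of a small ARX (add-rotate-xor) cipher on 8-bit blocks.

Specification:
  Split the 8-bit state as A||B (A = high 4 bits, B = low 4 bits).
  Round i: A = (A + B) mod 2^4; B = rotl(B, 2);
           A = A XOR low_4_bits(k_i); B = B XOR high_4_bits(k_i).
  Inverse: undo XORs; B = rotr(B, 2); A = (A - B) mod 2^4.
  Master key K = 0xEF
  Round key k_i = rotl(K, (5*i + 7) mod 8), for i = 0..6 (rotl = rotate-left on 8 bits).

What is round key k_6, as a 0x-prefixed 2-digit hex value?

0xFD

K = 0xEF
k_0 = rotl(K, (5*0+7) mod 8) = rotl(K, 7) = 0xF7
k_1 = rotl(K, (5*1+7) mod 8) = rotl(K, 4) = 0xFE
k_2 = rotl(K, (5*2+7) mod 8) = rotl(K, 1) = 0xDF
k_3 = rotl(K, (5*3+7) mod 8) = rotl(K, 6) = 0xFB
k_4 = rotl(K, (5*4+7) mod 8) = rotl(K, 3) = 0x7F
k_5 = rotl(K, (5*5+7) mod 8) = rotl(K, 0) = 0xEF
k_6 = rotl(K, (5*6+7) mod 8) = rotl(K, 5) = 0xFD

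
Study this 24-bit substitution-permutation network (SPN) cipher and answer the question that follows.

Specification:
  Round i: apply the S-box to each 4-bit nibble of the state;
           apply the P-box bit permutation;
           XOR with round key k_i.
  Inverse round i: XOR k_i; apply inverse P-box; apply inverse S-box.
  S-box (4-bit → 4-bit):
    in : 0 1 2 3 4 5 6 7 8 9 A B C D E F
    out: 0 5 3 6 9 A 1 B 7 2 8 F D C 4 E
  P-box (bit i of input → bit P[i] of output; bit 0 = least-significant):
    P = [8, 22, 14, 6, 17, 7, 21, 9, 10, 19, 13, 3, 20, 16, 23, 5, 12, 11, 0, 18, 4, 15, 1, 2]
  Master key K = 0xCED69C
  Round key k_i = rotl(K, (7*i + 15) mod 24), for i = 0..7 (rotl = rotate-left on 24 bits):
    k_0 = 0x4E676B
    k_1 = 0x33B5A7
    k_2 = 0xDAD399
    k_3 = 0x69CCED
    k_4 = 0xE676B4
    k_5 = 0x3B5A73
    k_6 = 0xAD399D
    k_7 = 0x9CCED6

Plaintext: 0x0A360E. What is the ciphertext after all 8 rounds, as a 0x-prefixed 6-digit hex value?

s_0 = plaintext = 0x0A360E
s_1 = Round(s_0, k_0) = 0xCB236B
s_2 = Round(s_1, k_1) = 0x6CCCF0
s_3 = Round(s_2, k_2) = 0x6EE520
s_4 = Round(s_3, k_3) = 0xE3CC74
s_5 = Round(s_4, k_4) = 0x74595F
s_6 = Round(s_5, k_5) = 0x768887
s_7 = Round(s_6, k_6) = 0x568C49
s_8 = Round(s_7, k_7) = 0x4F78DA

0x4F78DA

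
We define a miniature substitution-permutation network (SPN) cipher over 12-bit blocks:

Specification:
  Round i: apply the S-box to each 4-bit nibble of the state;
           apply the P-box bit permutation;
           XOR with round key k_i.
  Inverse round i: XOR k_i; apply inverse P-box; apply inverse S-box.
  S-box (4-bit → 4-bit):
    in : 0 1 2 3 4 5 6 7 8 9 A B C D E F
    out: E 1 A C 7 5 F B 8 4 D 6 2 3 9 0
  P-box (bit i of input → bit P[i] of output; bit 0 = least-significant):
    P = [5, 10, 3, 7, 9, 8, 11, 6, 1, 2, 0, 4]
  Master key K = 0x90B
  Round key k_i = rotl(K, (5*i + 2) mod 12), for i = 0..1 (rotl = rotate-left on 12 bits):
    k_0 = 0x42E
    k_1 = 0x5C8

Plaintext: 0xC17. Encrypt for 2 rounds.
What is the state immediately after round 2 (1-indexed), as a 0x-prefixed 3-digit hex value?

s_0 = plaintext = 0xC17
s_1 = Round(s_0, k_0) = 0x28A
s_2 = Round(s_1, k_1) = 0x534

0x534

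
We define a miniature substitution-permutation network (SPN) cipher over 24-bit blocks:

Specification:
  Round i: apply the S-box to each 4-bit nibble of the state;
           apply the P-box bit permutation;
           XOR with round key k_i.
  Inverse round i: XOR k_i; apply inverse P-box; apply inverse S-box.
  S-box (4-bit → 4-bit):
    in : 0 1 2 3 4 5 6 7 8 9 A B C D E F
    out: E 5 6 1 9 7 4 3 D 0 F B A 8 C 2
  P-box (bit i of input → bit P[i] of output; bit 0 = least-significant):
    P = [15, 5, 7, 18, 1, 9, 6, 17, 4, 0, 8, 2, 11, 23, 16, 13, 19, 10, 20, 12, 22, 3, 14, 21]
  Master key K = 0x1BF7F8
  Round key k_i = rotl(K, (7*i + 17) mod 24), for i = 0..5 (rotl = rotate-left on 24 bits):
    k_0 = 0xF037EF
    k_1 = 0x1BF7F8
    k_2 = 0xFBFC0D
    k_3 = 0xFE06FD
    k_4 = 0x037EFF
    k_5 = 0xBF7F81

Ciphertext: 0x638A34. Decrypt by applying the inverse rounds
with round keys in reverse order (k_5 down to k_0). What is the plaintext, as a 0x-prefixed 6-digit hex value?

s_0 = ciphertext = 0x638A34
s_1 = InvRound(s_0, k_5) = 0x1ACA9A
s_2 = InvRound(s_1, k_4) = 0x9AEC67
s_3 = InvRound(s_2, k_3) = 0xA94378
s_4 = InvRound(s_3, k_2) = 0x304A07
s_5 = InvRound(s_4, k_1) = 0xCB8A85
s_6 = InvRound(s_5, k_0) = 0xCA8687

0xCA8687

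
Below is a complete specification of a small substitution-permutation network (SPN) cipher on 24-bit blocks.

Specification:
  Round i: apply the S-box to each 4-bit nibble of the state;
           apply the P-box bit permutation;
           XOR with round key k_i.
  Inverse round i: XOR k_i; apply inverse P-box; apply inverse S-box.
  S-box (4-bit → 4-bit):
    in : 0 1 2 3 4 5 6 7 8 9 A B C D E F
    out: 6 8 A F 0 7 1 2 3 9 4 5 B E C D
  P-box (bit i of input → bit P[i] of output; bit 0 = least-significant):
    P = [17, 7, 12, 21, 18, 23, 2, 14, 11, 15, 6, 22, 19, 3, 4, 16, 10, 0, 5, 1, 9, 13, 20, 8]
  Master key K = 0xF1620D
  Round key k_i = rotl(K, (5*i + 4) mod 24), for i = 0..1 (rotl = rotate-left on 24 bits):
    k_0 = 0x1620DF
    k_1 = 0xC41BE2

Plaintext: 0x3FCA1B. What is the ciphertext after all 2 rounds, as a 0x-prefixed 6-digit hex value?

s_0 = plaintext = 0x3FCA1B
s_1 = Round(s_0, k_0) = 0x0D57B5
s_2 = Round(s_1, k_1) = 0xDAAB5D

0xDAAB5D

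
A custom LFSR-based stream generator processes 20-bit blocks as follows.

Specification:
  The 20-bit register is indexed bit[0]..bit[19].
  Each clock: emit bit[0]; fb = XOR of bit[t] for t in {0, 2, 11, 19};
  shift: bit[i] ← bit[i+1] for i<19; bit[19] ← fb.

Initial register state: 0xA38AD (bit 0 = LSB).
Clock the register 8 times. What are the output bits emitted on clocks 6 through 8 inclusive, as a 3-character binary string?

101

reg_0 = 0xA38AD
clock 1: out=1, reg = 0x51C56
clock 2: out=0, reg = 0x28E2B
clock 3: out=1, reg = 0x14715
clock 4: out=1, reg = 0x0A38A
clock 5: out=0, reg = 0x051C5
clock 6: out=1, reg = 0x028E2
clock 7: out=0, reg = 0x81471
clock 8: out=1, reg = 0x40A38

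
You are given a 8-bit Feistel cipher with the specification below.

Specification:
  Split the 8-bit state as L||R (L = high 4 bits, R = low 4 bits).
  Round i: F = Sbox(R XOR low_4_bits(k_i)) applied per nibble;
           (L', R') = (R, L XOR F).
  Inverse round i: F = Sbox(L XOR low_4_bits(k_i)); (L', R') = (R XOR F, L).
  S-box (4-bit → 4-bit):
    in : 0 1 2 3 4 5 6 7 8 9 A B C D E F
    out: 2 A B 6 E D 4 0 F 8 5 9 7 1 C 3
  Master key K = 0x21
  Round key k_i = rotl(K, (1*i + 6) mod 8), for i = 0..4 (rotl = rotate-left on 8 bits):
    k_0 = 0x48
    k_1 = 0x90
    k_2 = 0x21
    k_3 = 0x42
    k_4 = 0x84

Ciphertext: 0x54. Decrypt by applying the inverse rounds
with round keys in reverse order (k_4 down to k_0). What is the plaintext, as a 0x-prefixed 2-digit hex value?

0x5D

s_0 = ciphertext = 0x54
s_1 = InvRound(s_0, k_4) = 0xE5
s_2 = InvRound(s_1, k_3) = 0x2E
s_3 = InvRound(s_2, k_2) = 0x82
s_4 = InvRound(s_3, k_1) = 0xD8
s_5 = InvRound(s_4, k_0) = 0x5D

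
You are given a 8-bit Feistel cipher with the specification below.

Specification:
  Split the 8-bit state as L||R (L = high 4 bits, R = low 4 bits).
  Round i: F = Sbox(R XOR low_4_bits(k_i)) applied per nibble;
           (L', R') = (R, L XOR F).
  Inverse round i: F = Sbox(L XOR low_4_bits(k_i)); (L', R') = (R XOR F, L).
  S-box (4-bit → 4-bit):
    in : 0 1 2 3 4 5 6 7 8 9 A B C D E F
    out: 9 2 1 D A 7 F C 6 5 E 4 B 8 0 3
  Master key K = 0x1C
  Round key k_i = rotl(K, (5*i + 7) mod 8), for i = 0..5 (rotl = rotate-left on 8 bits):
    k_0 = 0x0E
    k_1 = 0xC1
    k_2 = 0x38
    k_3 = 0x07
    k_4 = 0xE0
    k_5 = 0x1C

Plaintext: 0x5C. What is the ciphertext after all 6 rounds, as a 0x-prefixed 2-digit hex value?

0xD9

s_0 = plaintext = 0x5C
s_1 = Round(s_0, k_0) = 0xC4
s_2 = Round(s_1, k_1) = 0x4B
s_3 = Round(s_2, k_2) = 0xB9
s_4 = Round(s_3, k_3) = 0x9B
s_5 = Round(s_4, k_4) = 0xBD
s_6 = Round(s_5, k_5) = 0xD9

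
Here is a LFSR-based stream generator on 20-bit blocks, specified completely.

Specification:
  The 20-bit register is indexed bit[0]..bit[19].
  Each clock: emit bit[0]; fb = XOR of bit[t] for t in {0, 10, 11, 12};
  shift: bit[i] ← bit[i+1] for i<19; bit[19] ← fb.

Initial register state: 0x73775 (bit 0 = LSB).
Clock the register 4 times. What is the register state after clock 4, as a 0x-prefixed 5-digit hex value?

reg_0 = 0x73775
clock 1: out=1, reg = 0xB9BBA
clock 2: out=0, reg = 0x5CDDD
clock 3: out=1, reg = 0xAE6EE
clock 4: out=0, reg = 0xD7377

0xD7377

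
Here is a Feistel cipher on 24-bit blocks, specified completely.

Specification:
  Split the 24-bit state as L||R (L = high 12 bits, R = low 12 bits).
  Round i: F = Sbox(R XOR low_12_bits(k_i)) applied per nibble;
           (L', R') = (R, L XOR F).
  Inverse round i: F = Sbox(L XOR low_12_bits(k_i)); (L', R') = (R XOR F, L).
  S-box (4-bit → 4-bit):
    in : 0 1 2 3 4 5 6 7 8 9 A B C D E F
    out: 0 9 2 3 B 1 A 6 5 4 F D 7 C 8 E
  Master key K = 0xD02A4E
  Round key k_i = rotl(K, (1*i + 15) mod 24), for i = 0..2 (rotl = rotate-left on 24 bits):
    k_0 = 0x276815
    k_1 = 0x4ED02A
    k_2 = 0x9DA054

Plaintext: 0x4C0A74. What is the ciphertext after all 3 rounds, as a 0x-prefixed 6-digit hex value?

0x0C762A

s_0 = plaintext = 0x4C0A74
s_1 = Round(s_0, k_0) = 0xA74669
s_2 = Round(s_1, k_1) = 0x6690C7
s_3 = Round(s_2, k_2) = 0x0C762A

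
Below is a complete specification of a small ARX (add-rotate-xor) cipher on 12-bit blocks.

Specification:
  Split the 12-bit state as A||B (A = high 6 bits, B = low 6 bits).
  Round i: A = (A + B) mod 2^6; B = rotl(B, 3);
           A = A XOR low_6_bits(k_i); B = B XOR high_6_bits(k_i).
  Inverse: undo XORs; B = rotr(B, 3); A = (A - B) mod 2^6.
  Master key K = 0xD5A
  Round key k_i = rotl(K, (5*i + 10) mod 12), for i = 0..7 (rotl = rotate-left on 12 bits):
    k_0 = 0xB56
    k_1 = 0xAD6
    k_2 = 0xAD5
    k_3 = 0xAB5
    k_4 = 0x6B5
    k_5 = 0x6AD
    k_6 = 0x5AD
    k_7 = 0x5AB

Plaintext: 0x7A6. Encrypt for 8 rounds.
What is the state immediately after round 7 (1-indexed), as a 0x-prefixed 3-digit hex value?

s_0 = plaintext = 0x7A6
s_1 = Round(s_0, k_0) = 0x499
s_2 = Round(s_1, k_1) = 0xF60
s_3 = Round(s_2, k_2) = 0x22F
s_4 = Round(s_3, k_3) = 0x097
s_5 = Round(s_4, k_4) = 0xB20
s_6 = Round(s_5, k_5) = 0x85E
s_7 = Round(s_6, k_6) = 0x4A5
s_8 = Round(s_7, k_7) = 0x73A

0x4A5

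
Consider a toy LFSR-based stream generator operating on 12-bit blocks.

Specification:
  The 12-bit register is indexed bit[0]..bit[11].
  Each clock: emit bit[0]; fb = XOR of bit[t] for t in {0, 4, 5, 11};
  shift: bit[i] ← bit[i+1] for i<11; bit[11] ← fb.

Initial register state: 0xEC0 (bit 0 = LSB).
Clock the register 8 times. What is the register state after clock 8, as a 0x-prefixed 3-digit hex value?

0x49E

reg_0 = 0xEC0
clock 1: out=0, reg = 0xF60
clock 2: out=0, reg = 0x7B0
clock 3: out=0, reg = 0x3D8
clock 4: out=0, reg = 0x9EC
clock 5: out=0, reg = 0x4F6
clock 6: out=0, reg = 0x27B
clock 7: out=1, reg = 0x93D
clock 8: out=1, reg = 0x49E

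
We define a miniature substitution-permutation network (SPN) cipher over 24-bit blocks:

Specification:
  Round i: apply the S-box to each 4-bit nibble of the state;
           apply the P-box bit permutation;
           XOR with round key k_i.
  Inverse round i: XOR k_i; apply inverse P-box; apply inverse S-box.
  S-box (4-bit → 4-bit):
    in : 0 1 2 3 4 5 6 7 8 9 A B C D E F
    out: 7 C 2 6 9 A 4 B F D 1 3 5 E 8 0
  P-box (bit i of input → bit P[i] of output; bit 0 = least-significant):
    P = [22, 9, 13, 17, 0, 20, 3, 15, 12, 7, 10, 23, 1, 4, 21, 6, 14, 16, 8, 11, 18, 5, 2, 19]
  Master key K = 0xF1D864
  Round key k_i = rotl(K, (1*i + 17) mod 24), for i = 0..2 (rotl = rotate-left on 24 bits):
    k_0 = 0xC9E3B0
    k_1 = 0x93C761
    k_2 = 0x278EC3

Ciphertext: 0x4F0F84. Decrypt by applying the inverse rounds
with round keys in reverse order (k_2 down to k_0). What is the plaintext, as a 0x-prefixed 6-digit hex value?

0x8C8607

s_0 = ciphertext = 0x4F0F84
s_1 = InvRound(s_0, k_2) = 0x169F4A
s_2 = InvRound(s_1, k_1) = 0xB7A4CF
s_3 = InvRound(s_2, k_0) = 0x8C8607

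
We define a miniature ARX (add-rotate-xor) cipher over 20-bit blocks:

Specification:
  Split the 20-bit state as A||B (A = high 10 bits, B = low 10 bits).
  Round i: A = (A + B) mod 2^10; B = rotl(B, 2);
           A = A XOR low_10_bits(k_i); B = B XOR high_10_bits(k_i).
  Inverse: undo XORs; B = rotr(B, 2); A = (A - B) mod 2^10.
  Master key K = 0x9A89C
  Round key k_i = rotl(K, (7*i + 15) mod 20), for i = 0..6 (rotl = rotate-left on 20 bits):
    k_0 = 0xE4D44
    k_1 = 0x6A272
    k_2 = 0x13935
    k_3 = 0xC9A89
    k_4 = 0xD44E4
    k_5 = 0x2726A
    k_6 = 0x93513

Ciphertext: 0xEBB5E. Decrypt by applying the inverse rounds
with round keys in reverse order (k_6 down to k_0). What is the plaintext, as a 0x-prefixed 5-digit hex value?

0xA2A23

s_0 = ciphertext = 0xEBB5E
s_1 = InvRound(s_0, k_6) = 0xDE744
s_2 = InvRound(s_1, k_5) = 0x074F6
s_3 = InvRound(s_2, k_4) = 0x443E9
s_4 = InvRound(s_3, k_3) = 0x19B33
s_5 = InvRound(s_4, k_2) = 0xDD1DF
s_6 = InvRound(s_5, k_1) = 0x7A71D
s_7 = InvRound(s_6, k_0) = 0xA2A23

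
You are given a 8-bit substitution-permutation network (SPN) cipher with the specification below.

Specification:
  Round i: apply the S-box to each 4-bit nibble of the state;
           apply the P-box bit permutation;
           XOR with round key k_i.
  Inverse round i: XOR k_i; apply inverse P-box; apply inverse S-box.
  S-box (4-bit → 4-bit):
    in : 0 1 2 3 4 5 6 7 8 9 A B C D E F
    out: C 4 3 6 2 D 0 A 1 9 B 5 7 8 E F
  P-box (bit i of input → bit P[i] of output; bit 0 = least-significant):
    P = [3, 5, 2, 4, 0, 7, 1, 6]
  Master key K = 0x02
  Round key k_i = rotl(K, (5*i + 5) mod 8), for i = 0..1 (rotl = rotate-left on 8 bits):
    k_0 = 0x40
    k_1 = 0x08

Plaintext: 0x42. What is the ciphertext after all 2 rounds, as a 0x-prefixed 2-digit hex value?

0xC2

s_0 = plaintext = 0x42
s_1 = Round(s_0, k_0) = 0xE8
s_2 = Round(s_1, k_1) = 0xC2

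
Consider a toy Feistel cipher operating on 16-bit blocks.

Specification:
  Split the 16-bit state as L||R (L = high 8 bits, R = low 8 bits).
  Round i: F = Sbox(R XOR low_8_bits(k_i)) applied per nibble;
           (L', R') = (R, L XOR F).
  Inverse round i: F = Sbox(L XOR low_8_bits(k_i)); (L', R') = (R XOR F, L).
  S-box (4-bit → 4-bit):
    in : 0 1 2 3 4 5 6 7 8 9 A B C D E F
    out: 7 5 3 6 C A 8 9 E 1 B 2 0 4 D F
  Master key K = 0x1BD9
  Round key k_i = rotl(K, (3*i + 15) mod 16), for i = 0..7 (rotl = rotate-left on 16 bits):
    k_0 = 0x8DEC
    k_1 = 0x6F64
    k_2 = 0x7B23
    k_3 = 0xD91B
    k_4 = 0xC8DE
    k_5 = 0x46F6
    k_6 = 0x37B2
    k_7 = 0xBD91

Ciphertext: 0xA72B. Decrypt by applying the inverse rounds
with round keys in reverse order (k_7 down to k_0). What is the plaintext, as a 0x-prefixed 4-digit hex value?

s_0 = ciphertext = 0xA72B
s_1 = InvRound(s_0, k_7) = 0x43A7
s_2 = InvRound(s_1, k_6) = 0x5243
s_3 = InvRound(s_2, k_5) = 0xFF52
s_4 = InvRound(s_3, k_4) = 0x67FF
s_5 = InvRound(s_4, k_3) = 0x6F67
s_6 = InvRound(s_5, k_2) = 0xA76F
s_7 = InvRound(s_6, k_1) = 0x69A7
s_8 = InvRound(s_7, k_0) = 0x4D69

0x4D69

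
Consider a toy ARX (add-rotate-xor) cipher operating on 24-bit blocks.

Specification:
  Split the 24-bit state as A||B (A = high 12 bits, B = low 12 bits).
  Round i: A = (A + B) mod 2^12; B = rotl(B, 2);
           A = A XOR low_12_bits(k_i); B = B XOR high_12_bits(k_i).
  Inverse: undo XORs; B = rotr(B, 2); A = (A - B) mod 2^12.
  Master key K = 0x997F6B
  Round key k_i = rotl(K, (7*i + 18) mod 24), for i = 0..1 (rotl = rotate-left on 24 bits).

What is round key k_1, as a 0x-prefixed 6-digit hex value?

0x32FED7

K = 0x997F6B
k_0 = rotl(K, (7*0+18) mod 24) = rotl(K, 18) = 0xAE65FD
k_1 = rotl(K, (7*1+18) mod 24) = rotl(K, 1) = 0x32FED7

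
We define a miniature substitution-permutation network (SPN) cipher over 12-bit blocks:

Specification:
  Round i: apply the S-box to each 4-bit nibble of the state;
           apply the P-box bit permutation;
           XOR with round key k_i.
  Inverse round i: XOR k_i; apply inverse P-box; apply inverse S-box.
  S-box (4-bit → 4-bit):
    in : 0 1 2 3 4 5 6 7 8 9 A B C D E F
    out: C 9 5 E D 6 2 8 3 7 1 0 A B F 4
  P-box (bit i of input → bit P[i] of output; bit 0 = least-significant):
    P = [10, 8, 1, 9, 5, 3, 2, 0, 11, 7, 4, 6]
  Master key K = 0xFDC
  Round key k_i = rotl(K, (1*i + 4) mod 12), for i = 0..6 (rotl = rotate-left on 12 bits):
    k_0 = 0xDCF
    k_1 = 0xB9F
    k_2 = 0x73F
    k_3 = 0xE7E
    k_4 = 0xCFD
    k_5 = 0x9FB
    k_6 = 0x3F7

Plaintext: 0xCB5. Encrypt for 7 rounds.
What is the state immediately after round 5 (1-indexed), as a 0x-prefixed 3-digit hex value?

s_0 = plaintext = 0xCB5
s_1 = Round(s_0, k_0) = 0xC0D
s_2 = Round(s_1, k_1) = 0xC5A
s_3 = Round(s_2, k_2) = 0x3F3
s_4 = Round(s_3, k_3) = 0xDA8
s_5 = Round(s_4, k_4) = 0x11D
s_6 = Round(s_5, k_5) = 0x69A
s_7 = Round(s_6, k_6) = 0x75B

0x11D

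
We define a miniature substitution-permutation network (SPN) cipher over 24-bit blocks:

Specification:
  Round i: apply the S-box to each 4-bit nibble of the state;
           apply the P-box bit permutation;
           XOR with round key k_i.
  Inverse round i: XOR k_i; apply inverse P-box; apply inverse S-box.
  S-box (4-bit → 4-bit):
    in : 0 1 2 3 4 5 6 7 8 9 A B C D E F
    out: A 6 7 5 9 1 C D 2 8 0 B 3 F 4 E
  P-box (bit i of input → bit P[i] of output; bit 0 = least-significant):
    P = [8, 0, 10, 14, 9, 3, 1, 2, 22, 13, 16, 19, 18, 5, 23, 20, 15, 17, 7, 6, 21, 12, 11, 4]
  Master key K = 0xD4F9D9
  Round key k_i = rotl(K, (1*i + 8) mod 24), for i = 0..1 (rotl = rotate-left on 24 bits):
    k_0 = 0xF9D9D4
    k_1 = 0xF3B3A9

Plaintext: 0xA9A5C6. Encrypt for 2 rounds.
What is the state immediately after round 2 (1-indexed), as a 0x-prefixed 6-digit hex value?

0xCA82FC

s_0 = plaintext = 0xA9A5C6
s_1 = Round(s_0, k_0) = 0xB99F9C
s_2 = Round(s_1, k_1) = 0xCA82FC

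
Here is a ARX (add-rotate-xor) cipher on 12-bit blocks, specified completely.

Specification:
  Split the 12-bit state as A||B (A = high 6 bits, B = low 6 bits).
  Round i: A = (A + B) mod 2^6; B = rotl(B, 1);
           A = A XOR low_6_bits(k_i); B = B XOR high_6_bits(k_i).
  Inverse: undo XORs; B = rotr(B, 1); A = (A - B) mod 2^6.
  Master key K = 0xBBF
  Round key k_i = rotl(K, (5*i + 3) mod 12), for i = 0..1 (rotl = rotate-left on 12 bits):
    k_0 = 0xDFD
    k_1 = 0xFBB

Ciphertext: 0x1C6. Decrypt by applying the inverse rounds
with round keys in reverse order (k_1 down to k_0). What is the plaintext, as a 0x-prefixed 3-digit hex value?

s_0 = ciphertext = 0x1C6
s_1 = InvRound(s_0, k_1) = 0x81C
s_2 = InvRound(s_1, k_0) = 0xA35

0xA35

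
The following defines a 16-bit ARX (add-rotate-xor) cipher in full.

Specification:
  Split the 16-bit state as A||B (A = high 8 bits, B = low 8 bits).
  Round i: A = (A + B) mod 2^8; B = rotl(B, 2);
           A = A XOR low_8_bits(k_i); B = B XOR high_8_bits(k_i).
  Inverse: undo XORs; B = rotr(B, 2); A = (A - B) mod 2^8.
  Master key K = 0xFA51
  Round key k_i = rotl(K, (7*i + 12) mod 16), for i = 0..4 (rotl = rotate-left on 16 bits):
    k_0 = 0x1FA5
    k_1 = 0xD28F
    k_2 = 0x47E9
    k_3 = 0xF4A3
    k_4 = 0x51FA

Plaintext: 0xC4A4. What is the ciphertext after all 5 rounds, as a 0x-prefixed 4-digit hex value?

0xD4CF

s_0 = plaintext = 0xC4A4
s_1 = Round(s_0, k_0) = 0xCD8D
s_2 = Round(s_1, k_1) = 0xD5E4
s_3 = Round(s_2, k_2) = 0x50D4
s_4 = Round(s_3, k_3) = 0x87A7
s_5 = Round(s_4, k_4) = 0xD4CF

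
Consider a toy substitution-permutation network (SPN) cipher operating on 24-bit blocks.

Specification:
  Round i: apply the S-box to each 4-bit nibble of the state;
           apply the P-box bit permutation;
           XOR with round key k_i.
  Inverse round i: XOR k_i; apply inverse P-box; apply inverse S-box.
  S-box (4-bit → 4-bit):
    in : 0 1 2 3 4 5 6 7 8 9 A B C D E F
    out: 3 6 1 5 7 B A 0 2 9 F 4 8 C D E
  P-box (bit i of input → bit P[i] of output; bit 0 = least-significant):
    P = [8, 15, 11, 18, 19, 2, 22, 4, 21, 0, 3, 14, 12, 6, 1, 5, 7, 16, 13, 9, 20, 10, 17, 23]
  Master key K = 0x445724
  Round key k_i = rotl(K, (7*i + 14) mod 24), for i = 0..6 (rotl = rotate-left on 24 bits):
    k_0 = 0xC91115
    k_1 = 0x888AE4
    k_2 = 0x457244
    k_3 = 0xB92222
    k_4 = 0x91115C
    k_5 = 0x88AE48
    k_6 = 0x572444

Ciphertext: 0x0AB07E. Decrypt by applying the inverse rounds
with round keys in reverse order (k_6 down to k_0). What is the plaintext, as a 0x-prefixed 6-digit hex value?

0x7A607A

s_0 = ciphertext = 0x0AB07E
s_1 = InvRound(s_0, k_6) = 0x08EBE6
s_2 = InvRound(s_1, k_5) = 0x62DD82
s_3 = InvRound(s_2, k_4) = 0xA01EF1
s_4 = InvRound(s_3, k_3) = 0x04489B
s_5 = InvRound(s_4, k_2) = 0x7A41FB
s_6 = InvRound(s_5, k_1) = 0xECBAF4
s_7 = InvRound(s_6, k_0) = 0x7A607A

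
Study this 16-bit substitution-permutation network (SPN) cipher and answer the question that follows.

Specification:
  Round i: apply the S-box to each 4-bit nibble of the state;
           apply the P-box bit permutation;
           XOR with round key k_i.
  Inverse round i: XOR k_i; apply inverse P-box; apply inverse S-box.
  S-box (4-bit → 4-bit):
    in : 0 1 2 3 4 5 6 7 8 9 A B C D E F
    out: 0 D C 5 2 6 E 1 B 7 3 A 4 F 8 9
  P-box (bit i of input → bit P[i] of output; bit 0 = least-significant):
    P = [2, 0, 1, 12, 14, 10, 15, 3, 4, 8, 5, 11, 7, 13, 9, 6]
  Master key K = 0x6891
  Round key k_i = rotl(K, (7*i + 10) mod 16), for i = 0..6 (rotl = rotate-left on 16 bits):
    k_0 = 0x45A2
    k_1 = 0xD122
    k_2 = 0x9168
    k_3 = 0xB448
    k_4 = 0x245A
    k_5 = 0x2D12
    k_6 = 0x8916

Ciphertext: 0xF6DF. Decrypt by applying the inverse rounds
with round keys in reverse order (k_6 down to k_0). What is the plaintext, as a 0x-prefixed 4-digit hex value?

0x05D3

s_0 = ciphertext = 0xF6DF
s_1 = InvRound(s_0, k_6) = 0xDB8B
s_2 = InvRound(s_1, k_5) = 0x97DB
s_3 = InvRound(s_2, k_4) = 0x94CB
s_4 = InvRound(s_3, k_3) = 0xA005
s_5 = InvRound(s_4, k_2) = 0xB5E8
s_6 = InvRound(s_5, k_1) = 0x808C
s_7 = InvRound(s_6, k_0) = 0x05D3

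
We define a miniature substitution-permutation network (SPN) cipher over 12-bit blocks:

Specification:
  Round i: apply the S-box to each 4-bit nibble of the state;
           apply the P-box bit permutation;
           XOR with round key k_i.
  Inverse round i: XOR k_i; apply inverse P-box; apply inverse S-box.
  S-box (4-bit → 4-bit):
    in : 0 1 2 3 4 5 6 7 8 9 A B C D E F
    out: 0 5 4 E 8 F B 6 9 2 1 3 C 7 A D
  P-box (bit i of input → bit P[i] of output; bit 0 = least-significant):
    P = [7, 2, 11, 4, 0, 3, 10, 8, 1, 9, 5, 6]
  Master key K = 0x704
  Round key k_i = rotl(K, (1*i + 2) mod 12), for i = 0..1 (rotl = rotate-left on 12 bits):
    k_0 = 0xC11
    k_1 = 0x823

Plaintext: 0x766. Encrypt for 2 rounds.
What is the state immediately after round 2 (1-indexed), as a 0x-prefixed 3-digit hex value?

0x050

s_0 = plaintext = 0x766
s_1 = Round(s_0, k_0) = 0xFAC
s_2 = Round(s_1, k_1) = 0x050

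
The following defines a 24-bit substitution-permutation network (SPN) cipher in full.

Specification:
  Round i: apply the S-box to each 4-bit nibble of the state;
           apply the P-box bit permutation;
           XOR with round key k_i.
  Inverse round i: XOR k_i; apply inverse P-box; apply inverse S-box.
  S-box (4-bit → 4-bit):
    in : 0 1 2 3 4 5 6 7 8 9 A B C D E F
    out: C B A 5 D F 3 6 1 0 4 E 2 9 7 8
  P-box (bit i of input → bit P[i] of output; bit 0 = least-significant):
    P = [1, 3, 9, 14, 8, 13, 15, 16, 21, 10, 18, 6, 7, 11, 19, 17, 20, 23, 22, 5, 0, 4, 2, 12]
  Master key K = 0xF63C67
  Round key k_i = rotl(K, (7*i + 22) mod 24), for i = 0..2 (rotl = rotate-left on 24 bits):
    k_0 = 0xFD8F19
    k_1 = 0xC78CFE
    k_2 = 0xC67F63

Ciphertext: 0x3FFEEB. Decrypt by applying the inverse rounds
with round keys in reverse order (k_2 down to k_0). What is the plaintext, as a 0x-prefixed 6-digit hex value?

s_0 = ciphertext = 0x3FFEEB
s_1 = InvRound(s_0, k_2) = 0x9E384C
s_2 = InvRound(s_1, k_1) = 0x243CB8
s_3 = InvRound(s_2, k_0) = 0xD5395A

0xD5395A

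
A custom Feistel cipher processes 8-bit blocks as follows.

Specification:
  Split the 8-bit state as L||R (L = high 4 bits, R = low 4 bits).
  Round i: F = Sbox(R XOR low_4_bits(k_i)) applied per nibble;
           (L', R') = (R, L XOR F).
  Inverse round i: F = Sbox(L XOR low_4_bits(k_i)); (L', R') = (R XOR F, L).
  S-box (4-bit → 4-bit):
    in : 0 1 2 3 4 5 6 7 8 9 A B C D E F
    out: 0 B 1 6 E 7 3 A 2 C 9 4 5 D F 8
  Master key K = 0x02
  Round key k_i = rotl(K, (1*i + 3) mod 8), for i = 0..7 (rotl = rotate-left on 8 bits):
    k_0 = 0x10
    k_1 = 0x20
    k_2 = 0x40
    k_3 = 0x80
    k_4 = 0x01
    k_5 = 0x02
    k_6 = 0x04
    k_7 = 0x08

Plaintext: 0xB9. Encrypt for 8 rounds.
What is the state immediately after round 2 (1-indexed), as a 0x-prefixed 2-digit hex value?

0x73

s_0 = plaintext = 0xB9
s_1 = Round(s_0, k_0) = 0x97
s_2 = Round(s_1, k_1) = 0x73
s_3 = Round(s_2, k_2) = 0x31
s_4 = Round(s_3, k_3) = 0x18
s_5 = Round(s_4, k_4) = 0x8D
s_6 = Round(s_5, k_5) = 0xD0
s_7 = Round(s_6, k_6) = 0x03
s_8 = Round(s_7, k_7) = 0x34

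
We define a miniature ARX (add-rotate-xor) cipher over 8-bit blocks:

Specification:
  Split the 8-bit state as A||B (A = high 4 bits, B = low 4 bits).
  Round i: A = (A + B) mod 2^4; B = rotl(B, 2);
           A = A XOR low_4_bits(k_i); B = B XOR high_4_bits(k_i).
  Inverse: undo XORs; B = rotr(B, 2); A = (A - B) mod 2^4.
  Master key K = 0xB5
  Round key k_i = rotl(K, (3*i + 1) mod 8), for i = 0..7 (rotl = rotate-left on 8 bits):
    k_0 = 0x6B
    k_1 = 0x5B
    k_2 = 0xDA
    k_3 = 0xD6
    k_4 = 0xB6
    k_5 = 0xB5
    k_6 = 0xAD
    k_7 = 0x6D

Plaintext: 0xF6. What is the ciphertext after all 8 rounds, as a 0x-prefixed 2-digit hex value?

s_0 = plaintext = 0xF6
s_1 = Round(s_0, k_0) = 0xEF
s_2 = Round(s_1, k_1) = 0x6A
s_3 = Round(s_2, k_2) = 0xA7
s_4 = Round(s_3, k_3) = 0x70
s_5 = Round(s_4, k_4) = 0x1B
s_6 = Round(s_5, k_5) = 0x95
s_7 = Round(s_6, k_6) = 0x3F
s_8 = Round(s_7, k_7) = 0xF9

0xF9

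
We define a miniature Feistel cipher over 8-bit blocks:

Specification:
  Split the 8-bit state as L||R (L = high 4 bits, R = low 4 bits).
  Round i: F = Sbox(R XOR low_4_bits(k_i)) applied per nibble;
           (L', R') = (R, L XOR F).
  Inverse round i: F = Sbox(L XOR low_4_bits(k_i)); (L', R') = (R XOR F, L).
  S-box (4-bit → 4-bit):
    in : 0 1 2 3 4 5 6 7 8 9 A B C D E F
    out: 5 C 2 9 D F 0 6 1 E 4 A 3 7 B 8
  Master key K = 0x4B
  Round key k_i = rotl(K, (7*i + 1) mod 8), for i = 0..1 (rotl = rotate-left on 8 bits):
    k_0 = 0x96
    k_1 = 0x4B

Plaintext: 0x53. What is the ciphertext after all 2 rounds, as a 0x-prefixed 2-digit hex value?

s_0 = plaintext = 0x53
s_1 = Round(s_0, k_0) = 0x3A
s_2 = Round(s_1, k_1) = 0xAF

0xAF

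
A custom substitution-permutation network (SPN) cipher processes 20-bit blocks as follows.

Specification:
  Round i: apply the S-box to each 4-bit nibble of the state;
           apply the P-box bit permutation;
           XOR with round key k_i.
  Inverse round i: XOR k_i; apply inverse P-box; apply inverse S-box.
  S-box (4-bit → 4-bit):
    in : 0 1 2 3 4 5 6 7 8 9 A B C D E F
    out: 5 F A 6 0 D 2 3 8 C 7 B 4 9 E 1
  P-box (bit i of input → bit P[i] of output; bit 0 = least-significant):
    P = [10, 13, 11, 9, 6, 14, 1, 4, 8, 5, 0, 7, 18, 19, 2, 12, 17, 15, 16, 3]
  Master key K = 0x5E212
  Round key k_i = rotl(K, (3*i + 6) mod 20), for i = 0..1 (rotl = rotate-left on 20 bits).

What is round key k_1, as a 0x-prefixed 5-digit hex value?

0x424BC

K = 0x5E212
k_0 = rotl(K, (3*0+6) mod 20) = rotl(K, 6) = 0x88497
k_1 = rotl(K, (3*1+6) mod 20) = rotl(K, 9) = 0x424BC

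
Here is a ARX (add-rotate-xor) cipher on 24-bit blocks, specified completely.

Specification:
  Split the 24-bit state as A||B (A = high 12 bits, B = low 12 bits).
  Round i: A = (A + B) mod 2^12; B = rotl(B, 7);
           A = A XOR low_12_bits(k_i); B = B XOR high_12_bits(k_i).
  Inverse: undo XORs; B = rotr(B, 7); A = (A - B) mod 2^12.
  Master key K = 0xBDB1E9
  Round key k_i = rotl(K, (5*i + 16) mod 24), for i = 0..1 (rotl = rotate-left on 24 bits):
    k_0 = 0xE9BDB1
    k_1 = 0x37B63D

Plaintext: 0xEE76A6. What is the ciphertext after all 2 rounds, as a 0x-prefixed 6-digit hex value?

s_0 = plaintext = 0xEE76A6
s_1 = Round(s_0, k_0) = 0x83CDAE
s_2 = Round(s_1, k_1) = 0x3D7416

0x3D7416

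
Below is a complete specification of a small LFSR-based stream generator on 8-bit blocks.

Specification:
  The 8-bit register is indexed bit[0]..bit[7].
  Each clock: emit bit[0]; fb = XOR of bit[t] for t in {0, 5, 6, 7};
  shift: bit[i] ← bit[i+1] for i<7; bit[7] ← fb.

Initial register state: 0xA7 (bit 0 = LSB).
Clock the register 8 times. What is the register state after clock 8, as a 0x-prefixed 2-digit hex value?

reg_0 = 0xA7
clock 1: out=1, reg = 0xD3
clock 2: out=1, reg = 0xE9
clock 3: out=1, reg = 0x74
clock 4: out=0, reg = 0x3A
clock 5: out=0, reg = 0x9D
clock 6: out=1, reg = 0x4E
clock 7: out=0, reg = 0xA7
clock 8: out=1, reg = 0xD3

0xD3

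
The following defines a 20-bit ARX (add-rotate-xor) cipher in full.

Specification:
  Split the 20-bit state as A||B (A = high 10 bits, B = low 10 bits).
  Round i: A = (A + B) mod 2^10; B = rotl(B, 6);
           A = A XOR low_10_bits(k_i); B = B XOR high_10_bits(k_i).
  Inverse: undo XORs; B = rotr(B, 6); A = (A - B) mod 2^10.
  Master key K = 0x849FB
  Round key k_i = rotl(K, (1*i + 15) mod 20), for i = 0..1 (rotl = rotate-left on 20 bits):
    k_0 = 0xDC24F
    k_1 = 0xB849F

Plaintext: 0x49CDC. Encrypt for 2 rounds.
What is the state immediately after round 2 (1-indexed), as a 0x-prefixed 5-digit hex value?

s_0 = plaintext = 0x49CDC
s_1 = Round(s_0, k_0) = 0x1307D
s_2 = Round(s_1, k_1) = 0x159A6

0x159A6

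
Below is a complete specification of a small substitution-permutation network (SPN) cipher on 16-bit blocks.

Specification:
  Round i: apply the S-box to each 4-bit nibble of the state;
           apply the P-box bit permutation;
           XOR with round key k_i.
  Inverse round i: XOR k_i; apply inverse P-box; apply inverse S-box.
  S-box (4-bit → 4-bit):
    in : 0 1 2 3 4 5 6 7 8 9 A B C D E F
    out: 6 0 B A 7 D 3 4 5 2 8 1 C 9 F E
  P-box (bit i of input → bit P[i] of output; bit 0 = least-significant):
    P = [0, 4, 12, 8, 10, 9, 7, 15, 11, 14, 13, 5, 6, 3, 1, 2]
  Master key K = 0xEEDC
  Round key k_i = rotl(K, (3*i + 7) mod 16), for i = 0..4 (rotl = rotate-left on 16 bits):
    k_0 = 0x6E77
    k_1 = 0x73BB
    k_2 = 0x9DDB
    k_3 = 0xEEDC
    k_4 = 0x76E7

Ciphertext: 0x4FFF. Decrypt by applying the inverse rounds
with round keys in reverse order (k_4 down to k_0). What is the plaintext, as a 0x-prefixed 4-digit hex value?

s_0 = ciphertext = 0x4FFF
s_1 = InvRound(s_0, k_4) = 0x981F
s_2 = InvRound(s_1, k_3) = 0x8048
s_3 = InvRound(s_2, k_2) = 0x7B8E
s_4 = InvRound(s_3, k_1) = 0xAD16
s_5 = InvRound(s_4, k_0) = 0xB33D

0xB33D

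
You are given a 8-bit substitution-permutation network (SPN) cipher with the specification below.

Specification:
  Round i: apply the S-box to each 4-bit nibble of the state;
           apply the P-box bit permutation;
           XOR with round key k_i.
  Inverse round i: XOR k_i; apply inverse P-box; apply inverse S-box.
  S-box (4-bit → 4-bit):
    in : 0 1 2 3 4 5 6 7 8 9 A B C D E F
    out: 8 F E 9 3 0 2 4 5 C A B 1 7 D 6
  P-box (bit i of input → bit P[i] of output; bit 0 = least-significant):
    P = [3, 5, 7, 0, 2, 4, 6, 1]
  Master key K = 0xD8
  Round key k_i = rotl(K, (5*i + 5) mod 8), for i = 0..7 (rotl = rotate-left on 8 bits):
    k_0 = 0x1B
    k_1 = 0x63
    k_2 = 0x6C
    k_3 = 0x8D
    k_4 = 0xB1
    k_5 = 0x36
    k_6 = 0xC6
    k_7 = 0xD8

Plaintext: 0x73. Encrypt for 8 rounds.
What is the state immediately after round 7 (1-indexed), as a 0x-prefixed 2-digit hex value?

s_0 = plaintext = 0x73
s_1 = Round(s_0, k_0) = 0x52
s_2 = Round(s_1, k_1) = 0xC2
s_3 = Round(s_2, k_2) = 0xC9
s_4 = Round(s_3, k_3) = 0x08
s_5 = Round(s_4, k_4) = 0x3B
s_6 = Round(s_5, k_5) = 0x19
s_7 = Round(s_6, k_6) = 0x11
s_8 = Round(s_7, k_7) = 0x27

0x11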